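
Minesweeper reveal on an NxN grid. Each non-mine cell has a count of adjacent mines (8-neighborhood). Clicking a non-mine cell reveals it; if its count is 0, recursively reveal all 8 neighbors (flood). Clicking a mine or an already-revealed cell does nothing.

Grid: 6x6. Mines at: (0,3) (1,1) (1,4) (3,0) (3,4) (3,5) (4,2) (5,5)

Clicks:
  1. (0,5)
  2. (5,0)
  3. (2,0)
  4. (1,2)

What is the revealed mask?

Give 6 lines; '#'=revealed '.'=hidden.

Click 1 (0,5) count=1: revealed 1 new [(0,5)] -> total=1
Click 2 (5,0) count=0: revealed 4 new [(4,0) (4,1) (5,0) (5,1)] -> total=5
Click 3 (2,0) count=2: revealed 1 new [(2,0)] -> total=6
Click 4 (1,2) count=2: revealed 1 new [(1,2)] -> total=7

Answer: .....#
..#...
#.....
......
##....
##....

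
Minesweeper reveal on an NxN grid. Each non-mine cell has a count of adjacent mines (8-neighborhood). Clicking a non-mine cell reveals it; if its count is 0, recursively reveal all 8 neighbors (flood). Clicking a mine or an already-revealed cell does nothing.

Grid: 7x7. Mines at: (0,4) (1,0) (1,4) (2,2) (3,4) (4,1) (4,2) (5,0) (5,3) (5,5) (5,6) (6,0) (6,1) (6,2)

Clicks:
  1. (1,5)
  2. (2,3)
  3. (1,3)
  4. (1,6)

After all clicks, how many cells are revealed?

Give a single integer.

Click 1 (1,5) count=2: revealed 1 new [(1,5)] -> total=1
Click 2 (2,3) count=3: revealed 1 new [(2,3)] -> total=2
Click 3 (1,3) count=3: revealed 1 new [(1,3)] -> total=3
Click 4 (1,6) count=0: revealed 9 new [(0,5) (0,6) (1,6) (2,5) (2,6) (3,5) (3,6) (4,5) (4,6)] -> total=12

Answer: 12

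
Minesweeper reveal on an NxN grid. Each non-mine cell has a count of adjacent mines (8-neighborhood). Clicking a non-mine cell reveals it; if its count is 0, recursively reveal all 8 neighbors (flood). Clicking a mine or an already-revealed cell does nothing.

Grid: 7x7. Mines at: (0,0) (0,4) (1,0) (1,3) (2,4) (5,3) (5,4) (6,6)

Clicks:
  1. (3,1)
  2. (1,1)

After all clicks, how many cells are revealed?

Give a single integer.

Answer: 19

Derivation:
Click 1 (3,1) count=0: revealed 18 new [(2,0) (2,1) (2,2) (2,3) (3,0) (3,1) (3,2) (3,3) (4,0) (4,1) (4,2) (4,3) (5,0) (5,1) (5,2) (6,0) (6,1) (6,2)] -> total=18
Click 2 (1,1) count=2: revealed 1 new [(1,1)] -> total=19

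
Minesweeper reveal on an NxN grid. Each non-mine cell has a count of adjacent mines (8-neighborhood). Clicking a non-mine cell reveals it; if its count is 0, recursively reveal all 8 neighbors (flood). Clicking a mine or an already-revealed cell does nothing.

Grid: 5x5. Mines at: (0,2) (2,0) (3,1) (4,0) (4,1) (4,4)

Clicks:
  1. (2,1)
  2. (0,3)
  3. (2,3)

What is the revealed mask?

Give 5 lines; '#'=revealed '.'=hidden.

Answer: ...##
..###
.####
..###
.....

Derivation:
Click 1 (2,1) count=2: revealed 1 new [(2,1)] -> total=1
Click 2 (0,3) count=1: revealed 1 new [(0,3)] -> total=2
Click 3 (2,3) count=0: revealed 10 new [(0,4) (1,2) (1,3) (1,4) (2,2) (2,3) (2,4) (3,2) (3,3) (3,4)] -> total=12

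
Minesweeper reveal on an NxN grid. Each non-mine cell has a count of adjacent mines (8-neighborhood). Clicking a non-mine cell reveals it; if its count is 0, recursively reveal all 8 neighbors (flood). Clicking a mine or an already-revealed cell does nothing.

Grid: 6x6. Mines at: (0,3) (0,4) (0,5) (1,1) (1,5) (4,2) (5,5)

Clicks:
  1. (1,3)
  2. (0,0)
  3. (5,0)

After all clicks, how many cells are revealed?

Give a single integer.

Answer: 10

Derivation:
Click 1 (1,3) count=2: revealed 1 new [(1,3)] -> total=1
Click 2 (0,0) count=1: revealed 1 new [(0,0)] -> total=2
Click 3 (5,0) count=0: revealed 8 new [(2,0) (2,1) (3,0) (3,1) (4,0) (4,1) (5,0) (5,1)] -> total=10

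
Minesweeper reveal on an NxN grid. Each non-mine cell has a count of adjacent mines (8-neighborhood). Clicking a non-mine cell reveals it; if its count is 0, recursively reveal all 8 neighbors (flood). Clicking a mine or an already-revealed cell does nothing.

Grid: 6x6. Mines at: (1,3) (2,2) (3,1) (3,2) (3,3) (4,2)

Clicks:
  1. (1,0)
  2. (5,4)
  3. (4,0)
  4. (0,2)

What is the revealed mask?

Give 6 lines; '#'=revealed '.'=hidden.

Answer: ###.##
###.##
##..##
....##
#..###
...###

Derivation:
Click 1 (1,0) count=0: revealed 8 new [(0,0) (0,1) (0,2) (1,0) (1,1) (1,2) (2,0) (2,1)] -> total=8
Click 2 (5,4) count=0: revealed 14 new [(0,4) (0,5) (1,4) (1,5) (2,4) (2,5) (3,4) (3,5) (4,3) (4,4) (4,5) (5,3) (5,4) (5,5)] -> total=22
Click 3 (4,0) count=1: revealed 1 new [(4,0)] -> total=23
Click 4 (0,2) count=1: revealed 0 new [(none)] -> total=23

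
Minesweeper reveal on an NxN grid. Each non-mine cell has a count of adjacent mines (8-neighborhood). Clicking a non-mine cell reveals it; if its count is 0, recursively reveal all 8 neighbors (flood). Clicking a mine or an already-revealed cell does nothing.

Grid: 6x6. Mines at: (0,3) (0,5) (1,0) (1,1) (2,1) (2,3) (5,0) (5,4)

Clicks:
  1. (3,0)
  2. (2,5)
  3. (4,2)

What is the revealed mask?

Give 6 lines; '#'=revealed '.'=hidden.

Click 1 (3,0) count=1: revealed 1 new [(3,0)] -> total=1
Click 2 (2,5) count=0: revealed 8 new [(1,4) (1,5) (2,4) (2,5) (3,4) (3,5) (4,4) (4,5)] -> total=9
Click 3 (4,2) count=0: revealed 9 new [(3,1) (3,2) (3,3) (4,1) (4,2) (4,3) (5,1) (5,2) (5,3)] -> total=18

Answer: ......
....##
....##
######
.#####
.###..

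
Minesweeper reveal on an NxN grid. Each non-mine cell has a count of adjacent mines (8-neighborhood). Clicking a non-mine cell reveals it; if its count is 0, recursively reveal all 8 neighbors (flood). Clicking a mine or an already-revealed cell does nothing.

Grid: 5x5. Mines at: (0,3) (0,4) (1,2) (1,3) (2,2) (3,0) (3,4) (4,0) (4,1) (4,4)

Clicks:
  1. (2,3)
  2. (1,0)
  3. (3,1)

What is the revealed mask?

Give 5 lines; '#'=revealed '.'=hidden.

Answer: ##...
##...
##.#.
.#...
.....

Derivation:
Click 1 (2,3) count=4: revealed 1 new [(2,3)] -> total=1
Click 2 (1,0) count=0: revealed 6 new [(0,0) (0,1) (1,0) (1,1) (2,0) (2,1)] -> total=7
Click 3 (3,1) count=4: revealed 1 new [(3,1)] -> total=8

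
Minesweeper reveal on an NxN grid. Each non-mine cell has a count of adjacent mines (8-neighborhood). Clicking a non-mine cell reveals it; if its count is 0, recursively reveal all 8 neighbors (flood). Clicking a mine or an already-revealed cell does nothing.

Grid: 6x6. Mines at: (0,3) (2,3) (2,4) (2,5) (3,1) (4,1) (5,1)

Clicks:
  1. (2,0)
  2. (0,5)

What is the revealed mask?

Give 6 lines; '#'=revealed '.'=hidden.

Answer: ....##
....##
#.....
......
......
......

Derivation:
Click 1 (2,0) count=1: revealed 1 new [(2,0)] -> total=1
Click 2 (0,5) count=0: revealed 4 new [(0,4) (0,5) (1,4) (1,5)] -> total=5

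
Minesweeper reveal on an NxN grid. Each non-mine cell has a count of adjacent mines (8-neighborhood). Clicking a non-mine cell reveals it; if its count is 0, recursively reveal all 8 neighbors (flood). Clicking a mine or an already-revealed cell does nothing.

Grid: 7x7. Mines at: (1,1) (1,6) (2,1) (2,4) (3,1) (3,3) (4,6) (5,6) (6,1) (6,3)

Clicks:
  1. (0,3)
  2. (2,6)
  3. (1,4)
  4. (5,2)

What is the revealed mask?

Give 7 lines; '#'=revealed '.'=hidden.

Answer: ..####.
..####.
......#
.......
.......
..#....
.......

Derivation:
Click 1 (0,3) count=0: revealed 8 new [(0,2) (0,3) (0,4) (0,5) (1,2) (1,3) (1,4) (1,5)] -> total=8
Click 2 (2,6) count=1: revealed 1 new [(2,6)] -> total=9
Click 3 (1,4) count=1: revealed 0 new [(none)] -> total=9
Click 4 (5,2) count=2: revealed 1 new [(5,2)] -> total=10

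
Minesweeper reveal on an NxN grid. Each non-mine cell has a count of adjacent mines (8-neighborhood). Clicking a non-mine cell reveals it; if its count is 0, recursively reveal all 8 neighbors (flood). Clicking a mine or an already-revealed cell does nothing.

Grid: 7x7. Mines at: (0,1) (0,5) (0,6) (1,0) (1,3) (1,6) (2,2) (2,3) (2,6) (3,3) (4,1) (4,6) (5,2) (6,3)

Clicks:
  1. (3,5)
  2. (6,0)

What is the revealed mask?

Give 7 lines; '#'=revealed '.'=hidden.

Answer: .......
.......
.......
.....#.
.......
##.....
##.....

Derivation:
Click 1 (3,5) count=2: revealed 1 new [(3,5)] -> total=1
Click 2 (6,0) count=0: revealed 4 new [(5,0) (5,1) (6,0) (6,1)] -> total=5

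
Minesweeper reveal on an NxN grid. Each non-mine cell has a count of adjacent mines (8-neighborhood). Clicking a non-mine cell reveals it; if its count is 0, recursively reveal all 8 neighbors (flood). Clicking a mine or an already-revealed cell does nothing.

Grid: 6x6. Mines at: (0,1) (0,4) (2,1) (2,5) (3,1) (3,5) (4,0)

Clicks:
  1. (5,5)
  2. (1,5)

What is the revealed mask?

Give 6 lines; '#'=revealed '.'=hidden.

Answer: ......
..####
..###.
..###.
.#####
.#####

Derivation:
Click 1 (5,5) count=0: revealed 19 new [(1,2) (1,3) (1,4) (2,2) (2,3) (2,4) (3,2) (3,3) (3,4) (4,1) (4,2) (4,3) (4,4) (4,5) (5,1) (5,2) (5,3) (5,4) (5,5)] -> total=19
Click 2 (1,5) count=2: revealed 1 new [(1,5)] -> total=20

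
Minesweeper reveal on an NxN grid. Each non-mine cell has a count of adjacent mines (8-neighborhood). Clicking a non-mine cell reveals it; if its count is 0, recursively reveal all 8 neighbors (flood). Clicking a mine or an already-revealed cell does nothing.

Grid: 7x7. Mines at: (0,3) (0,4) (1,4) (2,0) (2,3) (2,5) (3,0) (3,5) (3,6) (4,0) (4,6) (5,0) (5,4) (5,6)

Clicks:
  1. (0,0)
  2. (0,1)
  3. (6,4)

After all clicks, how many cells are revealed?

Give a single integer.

Answer: 7

Derivation:
Click 1 (0,0) count=0: revealed 6 new [(0,0) (0,1) (0,2) (1,0) (1,1) (1,2)] -> total=6
Click 2 (0,1) count=0: revealed 0 new [(none)] -> total=6
Click 3 (6,4) count=1: revealed 1 new [(6,4)] -> total=7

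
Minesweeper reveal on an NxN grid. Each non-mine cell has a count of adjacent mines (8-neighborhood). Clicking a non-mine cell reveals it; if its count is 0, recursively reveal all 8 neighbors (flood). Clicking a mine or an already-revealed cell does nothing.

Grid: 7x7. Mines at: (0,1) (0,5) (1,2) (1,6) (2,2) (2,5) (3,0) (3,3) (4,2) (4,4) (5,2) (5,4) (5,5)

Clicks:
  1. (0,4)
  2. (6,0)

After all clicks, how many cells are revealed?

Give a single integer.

Answer: 7

Derivation:
Click 1 (0,4) count=1: revealed 1 new [(0,4)] -> total=1
Click 2 (6,0) count=0: revealed 6 new [(4,0) (4,1) (5,0) (5,1) (6,0) (6,1)] -> total=7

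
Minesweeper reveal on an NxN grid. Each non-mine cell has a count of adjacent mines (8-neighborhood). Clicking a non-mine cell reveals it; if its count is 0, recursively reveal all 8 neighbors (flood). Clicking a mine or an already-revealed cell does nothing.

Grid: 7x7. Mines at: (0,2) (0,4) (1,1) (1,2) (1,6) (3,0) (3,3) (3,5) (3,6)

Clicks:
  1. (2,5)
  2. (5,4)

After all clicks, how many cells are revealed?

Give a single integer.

Click 1 (2,5) count=3: revealed 1 new [(2,5)] -> total=1
Click 2 (5,4) count=0: revealed 21 new [(4,0) (4,1) (4,2) (4,3) (4,4) (4,5) (4,6) (5,0) (5,1) (5,2) (5,3) (5,4) (5,5) (5,6) (6,0) (6,1) (6,2) (6,3) (6,4) (6,5) (6,6)] -> total=22

Answer: 22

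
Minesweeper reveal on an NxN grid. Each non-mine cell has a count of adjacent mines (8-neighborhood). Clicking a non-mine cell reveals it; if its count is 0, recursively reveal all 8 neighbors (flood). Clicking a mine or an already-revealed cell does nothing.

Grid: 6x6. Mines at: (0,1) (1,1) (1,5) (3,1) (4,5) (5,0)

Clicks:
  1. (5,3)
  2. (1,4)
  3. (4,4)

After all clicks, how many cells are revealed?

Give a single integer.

Click 1 (5,3) count=0: revealed 20 new [(0,2) (0,3) (0,4) (1,2) (1,3) (1,4) (2,2) (2,3) (2,4) (3,2) (3,3) (3,4) (4,1) (4,2) (4,3) (4,4) (5,1) (5,2) (5,3) (5,4)] -> total=20
Click 2 (1,4) count=1: revealed 0 new [(none)] -> total=20
Click 3 (4,4) count=1: revealed 0 new [(none)] -> total=20

Answer: 20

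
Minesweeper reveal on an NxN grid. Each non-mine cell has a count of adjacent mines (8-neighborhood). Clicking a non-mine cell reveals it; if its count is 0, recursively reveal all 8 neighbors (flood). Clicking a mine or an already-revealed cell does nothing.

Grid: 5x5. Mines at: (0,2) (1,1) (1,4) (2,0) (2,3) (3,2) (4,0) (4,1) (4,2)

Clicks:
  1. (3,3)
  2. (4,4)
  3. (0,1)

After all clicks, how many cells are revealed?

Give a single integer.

Click 1 (3,3) count=3: revealed 1 new [(3,3)] -> total=1
Click 2 (4,4) count=0: revealed 3 new [(3,4) (4,3) (4,4)] -> total=4
Click 3 (0,1) count=2: revealed 1 new [(0,1)] -> total=5

Answer: 5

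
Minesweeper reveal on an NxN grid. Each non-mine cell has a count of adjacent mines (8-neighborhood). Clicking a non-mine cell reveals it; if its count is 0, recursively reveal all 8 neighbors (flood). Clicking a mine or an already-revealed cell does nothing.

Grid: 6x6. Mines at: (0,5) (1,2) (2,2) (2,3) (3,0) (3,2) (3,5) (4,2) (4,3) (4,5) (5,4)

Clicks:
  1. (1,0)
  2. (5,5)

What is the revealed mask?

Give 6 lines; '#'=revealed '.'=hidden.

Answer: ##....
##....
##....
......
......
.....#

Derivation:
Click 1 (1,0) count=0: revealed 6 new [(0,0) (0,1) (1,0) (1,1) (2,0) (2,1)] -> total=6
Click 2 (5,5) count=2: revealed 1 new [(5,5)] -> total=7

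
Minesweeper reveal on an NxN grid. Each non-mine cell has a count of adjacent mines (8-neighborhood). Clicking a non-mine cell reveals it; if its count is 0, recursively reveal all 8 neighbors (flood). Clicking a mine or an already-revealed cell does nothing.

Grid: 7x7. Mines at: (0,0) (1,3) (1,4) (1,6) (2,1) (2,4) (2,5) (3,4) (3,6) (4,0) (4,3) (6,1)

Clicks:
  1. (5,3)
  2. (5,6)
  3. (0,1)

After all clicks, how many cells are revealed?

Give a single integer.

Click 1 (5,3) count=1: revealed 1 new [(5,3)] -> total=1
Click 2 (5,6) count=0: revealed 12 new [(4,4) (4,5) (4,6) (5,2) (5,4) (5,5) (5,6) (6,2) (6,3) (6,4) (6,5) (6,6)] -> total=13
Click 3 (0,1) count=1: revealed 1 new [(0,1)] -> total=14

Answer: 14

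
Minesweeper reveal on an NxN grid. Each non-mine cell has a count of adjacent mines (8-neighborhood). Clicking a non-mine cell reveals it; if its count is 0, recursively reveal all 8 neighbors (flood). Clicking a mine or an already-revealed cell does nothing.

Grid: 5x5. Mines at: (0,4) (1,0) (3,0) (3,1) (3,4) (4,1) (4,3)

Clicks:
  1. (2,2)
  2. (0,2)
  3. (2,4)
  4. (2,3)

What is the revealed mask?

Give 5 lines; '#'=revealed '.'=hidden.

Answer: .###.
.###.
.####
.....
.....

Derivation:
Click 1 (2,2) count=1: revealed 1 new [(2,2)] -> total=1
Click 2 (0,2) count=0: revealed 8 new [(0,1) (0,2) (0,3) (1,1) (1,2) (1,3) (2,1) (2,3)] -> total=9
Click 3 (2,4) count=1: revealed 1 new [(2,4)] -> total=10
Click 4 (2,3) count=1: revealed 0 new [(none)] -> total=10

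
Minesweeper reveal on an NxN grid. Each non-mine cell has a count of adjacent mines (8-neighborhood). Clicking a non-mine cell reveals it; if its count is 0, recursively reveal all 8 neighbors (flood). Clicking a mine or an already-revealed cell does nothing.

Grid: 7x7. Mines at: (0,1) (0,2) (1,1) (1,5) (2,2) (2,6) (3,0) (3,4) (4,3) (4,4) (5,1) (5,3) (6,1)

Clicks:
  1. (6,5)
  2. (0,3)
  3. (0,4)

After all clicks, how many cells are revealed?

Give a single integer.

Click 1 (6,5) count=0: revealed 10 new [(3,5) (3,6) (4,5) (4,6) (5,4) (5,5) (5,6) (6,4) (6,5) (6,6)] -> total=10
Click 2 (0,3) count=1: revealed 1 new [(0,3)] -> total=11
Click 3 (0,4) count=1: revealed 1 new [(0,4)] -> total=12

Answer: 12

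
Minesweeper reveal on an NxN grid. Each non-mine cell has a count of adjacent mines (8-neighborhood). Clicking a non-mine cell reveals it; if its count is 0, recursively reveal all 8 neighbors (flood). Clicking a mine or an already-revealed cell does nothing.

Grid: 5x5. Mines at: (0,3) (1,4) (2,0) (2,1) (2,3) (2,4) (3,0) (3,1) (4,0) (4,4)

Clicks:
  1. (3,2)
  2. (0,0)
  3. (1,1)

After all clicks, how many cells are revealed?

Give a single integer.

Answer: 7

Derivation:
Click 1 (3,2) count=3: revealed 1 new [(3,2)] -> total=1
Click 2 (0,0) count=0: revealed 6 new [(0,0) (0,1) (0,2) (1,0) (1,1) (1,2)] -> total=7
Click 3 (1,1) count=2: revealed 0 new [(none)] -> total=7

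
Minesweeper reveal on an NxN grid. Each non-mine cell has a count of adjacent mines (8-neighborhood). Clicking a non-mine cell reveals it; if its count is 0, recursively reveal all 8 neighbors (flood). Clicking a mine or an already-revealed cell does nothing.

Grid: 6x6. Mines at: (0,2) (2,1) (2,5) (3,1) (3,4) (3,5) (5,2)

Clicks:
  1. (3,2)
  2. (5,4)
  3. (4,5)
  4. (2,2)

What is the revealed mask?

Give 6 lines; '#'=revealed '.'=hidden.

Click 1 (3,2) count=2: revealed 1 new [(3,2)] -> total=1
Click 2 (5,4) count=0: revealed 6 new [(4,3) (4,4) (4,5) (5,3) (5,4) (5,5)] -> total=7
Click 3 (4,5) count=2: revealed 0 new [(none)] -> total=7
Click 4 (2,2) count=2: revealed 1 new [(2,2)] -> total=8

Answer: ......
......
..#...
..#...
...###
...###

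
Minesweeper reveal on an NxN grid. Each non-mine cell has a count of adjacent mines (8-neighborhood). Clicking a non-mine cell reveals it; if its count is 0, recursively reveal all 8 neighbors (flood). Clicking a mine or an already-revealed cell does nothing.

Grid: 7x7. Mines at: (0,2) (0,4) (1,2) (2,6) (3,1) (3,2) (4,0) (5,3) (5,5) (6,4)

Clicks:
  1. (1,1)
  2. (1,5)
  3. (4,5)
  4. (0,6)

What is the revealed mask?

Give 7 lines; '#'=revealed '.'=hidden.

Click 1 (1,1) count=2: revealed 1 new [(1,1)] -> total=1
Click 2 (1,5) count=2: revealed 1 new [(1,5)] -> total=2
Click 3 (4,5) count=1: revealed 1 new [(4,5)] -> total=3
Click 4 (0,6) count=0: revealed 3 new [(0,5) (0,6) (1,6)] -> total=6

Answer: .....##
.#...##
.......
.......
.....#.
.......
.......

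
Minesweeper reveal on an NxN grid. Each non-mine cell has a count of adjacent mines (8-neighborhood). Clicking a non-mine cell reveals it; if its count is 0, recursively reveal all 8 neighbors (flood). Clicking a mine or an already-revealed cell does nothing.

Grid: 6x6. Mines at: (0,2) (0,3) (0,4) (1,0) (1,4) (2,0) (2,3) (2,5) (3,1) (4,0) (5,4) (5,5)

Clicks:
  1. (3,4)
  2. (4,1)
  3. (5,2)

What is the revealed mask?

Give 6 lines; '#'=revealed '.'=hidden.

Click 1 (3,4) count=2: revealed 1 new [(3,4)] -> total=1
Click 2 (4,1) count=2: revealed 1 new [(4,1)] -> total=2
Click 3 (5,2) count=0: revealed 5 new [(4,2) (4,3) (5,1) (5,2) (5,3)] -> total=7

Answer: ......
......
......
....#.
.###..
.###..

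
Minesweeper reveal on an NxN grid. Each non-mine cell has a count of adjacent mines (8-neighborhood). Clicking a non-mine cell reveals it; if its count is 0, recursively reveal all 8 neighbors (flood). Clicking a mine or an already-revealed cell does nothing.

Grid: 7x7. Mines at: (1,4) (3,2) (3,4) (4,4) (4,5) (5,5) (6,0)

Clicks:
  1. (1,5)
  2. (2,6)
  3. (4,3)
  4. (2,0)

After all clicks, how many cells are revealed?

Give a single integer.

Click 1 (1,5) count=1: revealed 1 new [(1,5)] -> total=1
Click 2 (2,6) count=0: revealed 7 new [(0,5) (0,6) (1,6) (2,5) (2,6) (3,5) (3,6)] -> total=8
Click 3 (4,3) count=3: revealed 1 new [(4,3)] -> total=9
Click 4 (2,0) count=0: revealed 18 new [(0,0) (0,1) (0,2) (0,3) (1,0) (1,1) (1,2) (1,3) (2,0) (2,1) (2,2) (2,3) (3,0) (3,1) (4,0) (4,1) (5,0) (5,1)] -> total=27

Answer: 27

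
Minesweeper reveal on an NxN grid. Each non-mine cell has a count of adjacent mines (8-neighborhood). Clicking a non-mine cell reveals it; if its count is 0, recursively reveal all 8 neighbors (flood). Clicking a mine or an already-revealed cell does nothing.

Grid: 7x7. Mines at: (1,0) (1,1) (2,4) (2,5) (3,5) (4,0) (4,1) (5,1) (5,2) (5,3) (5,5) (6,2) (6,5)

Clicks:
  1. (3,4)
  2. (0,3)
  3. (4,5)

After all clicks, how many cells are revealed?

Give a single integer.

Answer: 12

Derivation:
Click 1 (3,4) count=3: revealed 1 new [(3,4)] -> total=1
Click 2 (0,3) count=0: revealed 10 new [(0,2) (0,3) (0,4) (0,5) (0,6) (1,2) (1,3) (1,4) (1,5) (1,6)] -> total=11
Click 3 (4,5) count=2: revealed 1 new [(4,5)] -> total=12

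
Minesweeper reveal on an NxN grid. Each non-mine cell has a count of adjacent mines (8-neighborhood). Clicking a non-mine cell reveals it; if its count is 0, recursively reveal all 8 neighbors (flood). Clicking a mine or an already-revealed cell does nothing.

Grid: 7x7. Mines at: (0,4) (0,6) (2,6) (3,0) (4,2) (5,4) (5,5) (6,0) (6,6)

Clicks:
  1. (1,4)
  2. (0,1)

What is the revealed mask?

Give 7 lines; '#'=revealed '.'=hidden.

Answer: ####...
######.
######.
.#####.
...###.
.......
.......

Derivation:
Click 1 (1,4) count=1: revealed 1 new [(1,4)] -> total=1
Click 2 (0,1) count=0: revealed 23 new [(0,0) (0,1) (0,2) (0,3) (1,0) (1,1) (1,2) (1,3) (1,5) (2,0) (2,1) (2,2) (2,3) (2,4) (2,5) (3,1) (3,2) (3,3) (3,4) (3,5) (4,3) (4,4) (4,5)] -> total=24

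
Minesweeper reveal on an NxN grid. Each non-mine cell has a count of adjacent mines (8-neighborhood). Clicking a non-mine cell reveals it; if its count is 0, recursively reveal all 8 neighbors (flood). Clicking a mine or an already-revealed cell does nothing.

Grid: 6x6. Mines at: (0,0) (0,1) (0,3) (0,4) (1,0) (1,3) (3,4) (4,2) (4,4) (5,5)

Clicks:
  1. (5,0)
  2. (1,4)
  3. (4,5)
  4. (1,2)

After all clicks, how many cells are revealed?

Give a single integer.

Answer: 11

Derivation:
Click 1 (5,0) count=0: revealed 8 new [(2,0) (2,1) (3,0) (3,1) (4,0) (4,1) (5,0) (5,1)] -> total=8
Click 2 (1,4) count=3: revealed 1 new [(1,4)] -> total=9
Click 3 (4,5) count=3: revealed 1 new [(4,5)] -> total=10
Click 4 (1,2) count=3: revealed 1 new [(1,2)] -> total=11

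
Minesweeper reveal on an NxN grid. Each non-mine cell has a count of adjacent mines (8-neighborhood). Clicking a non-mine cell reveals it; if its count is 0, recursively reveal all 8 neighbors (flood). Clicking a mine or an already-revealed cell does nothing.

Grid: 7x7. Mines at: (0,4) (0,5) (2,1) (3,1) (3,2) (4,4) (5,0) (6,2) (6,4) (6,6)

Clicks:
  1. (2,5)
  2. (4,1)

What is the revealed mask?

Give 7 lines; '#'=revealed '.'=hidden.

Answer: .......
...####
...####
...####
.#...##
.....##
.......

Derivation:
Click 1 (2,5) count=0: revealed 16 new [(1,3) (1,4) (1,5) (1,6) (2,3) (2,4) (2,5) (2,6) (3,3) (3,4) (3,5) (3,6) (4,5) (4,6) (5,5) (5,6)] -> total=16
Click 2 (4,1) count=3: revealed 1 new [(4,1)] -> total=17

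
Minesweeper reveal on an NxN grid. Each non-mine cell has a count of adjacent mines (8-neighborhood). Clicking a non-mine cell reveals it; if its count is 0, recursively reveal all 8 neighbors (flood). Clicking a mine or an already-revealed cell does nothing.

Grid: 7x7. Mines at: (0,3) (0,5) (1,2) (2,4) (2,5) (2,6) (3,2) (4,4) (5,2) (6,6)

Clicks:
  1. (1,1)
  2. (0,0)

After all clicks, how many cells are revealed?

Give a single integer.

Click 1 (1,1) count=1: revealed 1 new [(1,1)] -> total=1
Click 2 (0,0) count=0: revealed 13 new [(0,0) (0,1) (1,0) (2,0) (2,1) (3,0) (3,1) (4,0) (4,1) (5,0) (5,1) (6,0) (6,1)] -> total=14

Answer: 14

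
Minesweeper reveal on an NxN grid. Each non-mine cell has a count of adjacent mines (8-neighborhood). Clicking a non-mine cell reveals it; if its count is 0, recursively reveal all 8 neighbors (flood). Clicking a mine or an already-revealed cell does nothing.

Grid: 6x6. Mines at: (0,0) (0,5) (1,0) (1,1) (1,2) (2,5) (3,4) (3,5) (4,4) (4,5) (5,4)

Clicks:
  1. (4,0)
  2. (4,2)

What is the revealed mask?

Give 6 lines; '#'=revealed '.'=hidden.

Answer: ......
......
####..
####..
####..
####..

Derivation:
Click 1 (4,0) count=0: revealed 16 new [(2,0) (2,1) (2,2) (2,3) (3,0) (3,1) (3,2) (3,3) (4,0) (4,1) (4,2) (4,3) (5,0) (5,1) (5,2) (5,3)] -> total=16
Click 2 (4,2) count=0: revealed 0 new [(none)] -> total=16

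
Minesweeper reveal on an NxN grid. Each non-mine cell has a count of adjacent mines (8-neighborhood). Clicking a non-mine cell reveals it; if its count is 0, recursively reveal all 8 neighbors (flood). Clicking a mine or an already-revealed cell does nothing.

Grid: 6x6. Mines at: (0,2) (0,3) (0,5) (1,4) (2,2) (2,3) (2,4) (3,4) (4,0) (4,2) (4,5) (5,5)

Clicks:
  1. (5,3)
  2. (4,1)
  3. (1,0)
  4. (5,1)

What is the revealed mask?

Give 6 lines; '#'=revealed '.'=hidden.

Answer: ##....
##....
##....
##....
.#....
.#.#..

Derivation:
Click 1 (5,3) count=1: revealed 1 new [(5,3)] -> total=1
Click 2 (4,1) count=2: revealed 1 new [(4,1)] -> total=2
Click 3 (1,0) count=0: revealed 8 new [(0,0) (0,1) (1,0) (1,1) (2,0) (2,1) (3,0) (3,1)] -> total=10
Click 4 (5,1) count=2: revealed 1 new [(5,1)] -> total=11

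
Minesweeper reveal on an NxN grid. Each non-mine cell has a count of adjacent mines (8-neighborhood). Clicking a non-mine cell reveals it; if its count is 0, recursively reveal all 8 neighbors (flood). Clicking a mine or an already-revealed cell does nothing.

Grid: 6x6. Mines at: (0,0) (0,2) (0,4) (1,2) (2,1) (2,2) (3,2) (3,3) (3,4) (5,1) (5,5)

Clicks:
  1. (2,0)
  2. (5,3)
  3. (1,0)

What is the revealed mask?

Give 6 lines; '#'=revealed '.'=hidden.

Click 1 (2,0) count=1: revealed 1 new [(2,0)] -> total=1
Click 2 (5,3) count=0: revealed 6 new [(4,2) (4,3) (4,4) (5,2) (5,3) (5,4)] -> total=7
Click 3 (1,0) count=2: revealed 1 new [(1,0)] -> total=8

Answer: ......
#.....
#.....
......
..###.
..###.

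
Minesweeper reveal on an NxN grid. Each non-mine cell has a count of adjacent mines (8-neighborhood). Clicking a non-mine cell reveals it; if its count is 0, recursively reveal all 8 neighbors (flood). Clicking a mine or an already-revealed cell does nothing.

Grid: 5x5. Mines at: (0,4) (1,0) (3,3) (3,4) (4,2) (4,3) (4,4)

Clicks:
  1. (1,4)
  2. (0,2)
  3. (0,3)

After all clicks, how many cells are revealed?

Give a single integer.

Click 1 (1,4) count=1: revealed 1 new [(1,4)] -> total=1
Click 2 (0,2) count=0: revealed 9 new [(0,1) (0,2) (0,3) (1,1) (1,2) (1,3) (2,1) (2,2) (2,3)] -> total=10
Click 3 (0,3) count=1: revealed 0 new [(none)] -> total=10

Answer: 10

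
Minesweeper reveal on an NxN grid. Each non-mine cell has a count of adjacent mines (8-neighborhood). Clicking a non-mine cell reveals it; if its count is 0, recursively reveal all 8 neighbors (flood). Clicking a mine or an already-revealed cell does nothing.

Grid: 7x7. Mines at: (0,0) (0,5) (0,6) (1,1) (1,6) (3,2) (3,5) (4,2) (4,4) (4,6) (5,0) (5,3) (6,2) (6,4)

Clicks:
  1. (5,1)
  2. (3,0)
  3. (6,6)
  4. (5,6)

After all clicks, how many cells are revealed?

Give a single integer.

Answer: 11

Derivation:
Click 1 (5,1) count=3: revealed 1 new [(5,1)] -> total=1
Click 2 (3,0) count=0: revealed 6 new [(2,0) (2,1) (3,0) (3,1) (4,0) (4,1)] -> total=7
Click 3 (6,6) count=0: revealed 4 new [(5,5) (5,6) (6,5) (6,6)] -> total=11
Click 4 (5,6) count=1: revealed 0 new [(none)] -> total=11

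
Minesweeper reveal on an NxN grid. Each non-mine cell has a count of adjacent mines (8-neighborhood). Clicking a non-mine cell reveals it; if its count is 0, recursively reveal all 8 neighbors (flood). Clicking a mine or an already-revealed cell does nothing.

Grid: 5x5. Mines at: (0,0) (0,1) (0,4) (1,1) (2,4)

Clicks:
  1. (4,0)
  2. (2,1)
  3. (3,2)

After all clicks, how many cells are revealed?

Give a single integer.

Click 1 (4,0) count=0: revealed 14 new [(2,0) (2,1) (2,2) (2,3) (3,0) (3,1) (3,2) (3,3) (3,4) (4,0) (4,1) (4,2) (4,3) (4,4)] -> total=14
Click 2 (2,1) count=1: revealed 0 new [(none)] -> total=14
Click 3 (3,2) count=0: revealed 0 new [(none)] -> total=14

Answer: 14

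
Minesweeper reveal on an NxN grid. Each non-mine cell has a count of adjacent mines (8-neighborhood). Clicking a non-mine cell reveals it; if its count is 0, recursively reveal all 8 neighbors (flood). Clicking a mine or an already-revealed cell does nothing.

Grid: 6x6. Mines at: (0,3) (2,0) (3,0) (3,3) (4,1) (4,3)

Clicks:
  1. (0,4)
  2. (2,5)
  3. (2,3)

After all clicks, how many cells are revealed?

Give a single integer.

Answer: 13

Derivation:
Click 1 (0,4) count=1: revealed 1 new [(0,4)] -> total=1
Click 2 (2,5) count=0: revealed 11 new [(0,5) (1,4) (1,5) (2,4) (2,5) (3,4) (3,5) (4,4) (4,5) (5,4) (5,5)] -> total=12
Click 3 (2,3) count=1: revealed 1 new [(2,3)] -> total=13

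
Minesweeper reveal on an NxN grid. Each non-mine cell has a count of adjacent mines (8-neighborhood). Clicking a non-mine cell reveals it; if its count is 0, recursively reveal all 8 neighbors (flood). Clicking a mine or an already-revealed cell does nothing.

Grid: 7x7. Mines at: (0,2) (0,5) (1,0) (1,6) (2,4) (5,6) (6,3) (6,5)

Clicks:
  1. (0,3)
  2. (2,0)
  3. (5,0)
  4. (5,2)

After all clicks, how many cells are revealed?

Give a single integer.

Answer: 29

Derivation:
Click 1 (0,3) count=1: revealed 1 new [(0,3)] -> total=1
Click 2 (2,0) count=1: revealed 1 new [(2,0)] -> total=2
Click 3 (5,0) count=0: revealed 27 new [(1,1) (1,2) (1,3) (2,1) (2,2) (2,3) (3,0) (3,1) (3,2) (3,3) (3,4) (3,5) (4,0) (4,1) (4,2) (4,3) (4,4) (4,5) (5,0) (5,1) (5,2) (5,3) (5,4) (5,5) (6,0) (6,1) (6,2)] -> total=29
Click 4 (5,2) count=1: revealed 0 new [(none)] -> total=29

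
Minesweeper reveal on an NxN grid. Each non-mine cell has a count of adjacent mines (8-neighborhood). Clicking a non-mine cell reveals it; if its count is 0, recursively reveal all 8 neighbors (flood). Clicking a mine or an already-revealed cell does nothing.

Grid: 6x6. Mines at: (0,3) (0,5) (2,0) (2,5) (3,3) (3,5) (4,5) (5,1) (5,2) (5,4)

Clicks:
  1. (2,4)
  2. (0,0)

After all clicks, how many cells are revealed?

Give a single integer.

Click 1 (2,4) count=3: revealed 1 new [(2,4)] -> total=1
Click 2 (0,0) count=0: revealed 6 new [(0,0) (0,1) (0,2) (1,0) (1,1) (1,2)] -> total=7

Answer: 7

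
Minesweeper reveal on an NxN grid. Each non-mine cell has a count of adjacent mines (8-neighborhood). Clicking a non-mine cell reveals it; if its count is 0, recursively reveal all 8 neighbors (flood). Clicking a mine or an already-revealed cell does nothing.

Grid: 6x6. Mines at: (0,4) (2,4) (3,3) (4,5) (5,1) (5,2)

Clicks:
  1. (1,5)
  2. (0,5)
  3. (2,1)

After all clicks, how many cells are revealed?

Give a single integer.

Click 1 (1,5) count=2: revealed 1 new [(1,5)] -> total=1
Click 2 (0,5) count=1: revealed 1 new [(0,5)] -> total=2
Click 3 (2,1) count=0: revealed 18 new [(0,0) (0,1) (0,2) (0,3) (1,0) (1,1) (1,2) (1,3) (2,0) (2,1) (2,2) (2,3) (3,0) (3,1) (3,2) (4,0) (4,1) (4,2)] -> total=20

Answer: 20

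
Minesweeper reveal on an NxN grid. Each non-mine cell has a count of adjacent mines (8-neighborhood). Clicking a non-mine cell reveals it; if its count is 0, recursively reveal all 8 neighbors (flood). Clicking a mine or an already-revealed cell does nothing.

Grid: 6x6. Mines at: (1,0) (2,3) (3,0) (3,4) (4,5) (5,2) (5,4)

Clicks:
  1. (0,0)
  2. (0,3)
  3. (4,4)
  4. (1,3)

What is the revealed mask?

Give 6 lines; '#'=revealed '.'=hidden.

Answer: ######
.#####
....##
......
....#.
......

Derivation:
Click 1 (0,0) count=1: revealed 1 new [(0,0)] -> total=1
Click 2 (0,3) count=0: revealed 12 new [(0,1) (0,2) (0,3) (0,4) (0,5) (1,1) (1,2) (1,3) (1,4) (1,5) (2,4) (2,5)] -> total=13
Click 3 (4,4) count=3: revealed 1 new [(4,4)] -> total=14
Click 4 (1,3) count=1: revealed 0 new [(none)] -> total=14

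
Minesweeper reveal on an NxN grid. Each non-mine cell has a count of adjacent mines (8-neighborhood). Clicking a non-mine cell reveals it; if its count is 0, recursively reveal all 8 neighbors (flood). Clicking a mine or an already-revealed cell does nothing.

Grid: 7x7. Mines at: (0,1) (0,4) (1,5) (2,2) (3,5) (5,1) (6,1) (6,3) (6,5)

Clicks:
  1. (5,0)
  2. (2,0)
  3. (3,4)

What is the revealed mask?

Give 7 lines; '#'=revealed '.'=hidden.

Answer: .......
##.....
##.....
##..#..
##.....
#......
.......

Derivation:
Click 1 (5,0) count=2: revealed 1 new [(5,0)] -> total=1
Click 2 (2,0) count=0: revealed 8 new [(1,0) (1,1) (2,0) (2,1) (3,0) (3,1) (4,0) (4,1)] -> total=9
Click 3 (3,4) count=1: revealed 1 new [(3,4)] -> total=10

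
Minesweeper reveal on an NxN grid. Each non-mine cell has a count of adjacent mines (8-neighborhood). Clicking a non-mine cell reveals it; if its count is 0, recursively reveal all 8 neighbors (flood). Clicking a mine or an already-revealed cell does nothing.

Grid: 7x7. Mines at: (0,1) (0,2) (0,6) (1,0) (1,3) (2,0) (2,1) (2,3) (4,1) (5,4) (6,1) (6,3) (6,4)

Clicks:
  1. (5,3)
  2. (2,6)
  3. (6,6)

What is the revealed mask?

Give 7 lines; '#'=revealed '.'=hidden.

Answer: .......
....###
....###
....###
....###
...#.##
.....##

Derivation:
Click 1 (5,3) count=3: revealed 1 new [(5,3)] -> total=1
Click 2 (2,6) count=0: revealed 16 new [(1,4) (1,5) (1,6) (2,4) (2,5) (2,6) (3,4) (3,5) (3,6) (4,4) (4,5) (4,6) (5,5) (5,6) (6,5) (6,6)] -> total=17
Click 3 (6,6) count=0: revealed 0 new [(none)] -> total=17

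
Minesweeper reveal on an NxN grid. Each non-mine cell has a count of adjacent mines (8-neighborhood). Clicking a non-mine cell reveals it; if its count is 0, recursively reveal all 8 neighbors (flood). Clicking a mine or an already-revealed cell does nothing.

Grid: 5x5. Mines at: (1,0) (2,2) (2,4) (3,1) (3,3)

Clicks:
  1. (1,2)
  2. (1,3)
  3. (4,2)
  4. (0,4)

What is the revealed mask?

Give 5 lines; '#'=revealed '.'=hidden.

Answer: .####
.####
.....
.....
..#..

Derivation:
Click 1 (1,2) count=1: revealed 1 new [(1,2)] -> total=1
Click 2 (1,3) count=2: revealed 1 new [(1,3)] -> total=2
Click 3 (4,2) count=2: revealed 1 new [(4,2)] -> total=3
Click 4 (0,4) count=0: revealed 6 new [(0,1) (0,2) (0,3) (0,4) (1,1) (1,4)] -> total=9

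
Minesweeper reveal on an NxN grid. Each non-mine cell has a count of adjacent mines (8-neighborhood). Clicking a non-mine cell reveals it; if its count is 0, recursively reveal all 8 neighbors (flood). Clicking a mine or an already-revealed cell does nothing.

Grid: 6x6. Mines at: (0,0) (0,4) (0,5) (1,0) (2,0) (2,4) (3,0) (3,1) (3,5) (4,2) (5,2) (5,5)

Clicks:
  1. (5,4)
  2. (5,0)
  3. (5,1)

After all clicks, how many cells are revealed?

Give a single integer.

Click 1 (5,4) count=1: revealed 1 new [(5,4)] -> total=1
Click 2 (5,0) count=0: revealed 4 new [(4,0) (4,1) (5,0) (5,1)] -> total=5
Click 3 (5,1) count=2: revealed 0 new [(none)] -> total=5

Answer: 5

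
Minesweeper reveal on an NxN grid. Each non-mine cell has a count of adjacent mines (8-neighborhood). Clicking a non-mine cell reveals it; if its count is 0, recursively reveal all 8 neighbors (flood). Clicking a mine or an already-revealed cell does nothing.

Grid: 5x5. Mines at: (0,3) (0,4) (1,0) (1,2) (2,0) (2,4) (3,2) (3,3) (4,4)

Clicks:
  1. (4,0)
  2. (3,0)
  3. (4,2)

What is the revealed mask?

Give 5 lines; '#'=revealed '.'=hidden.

Click 1 (4,0) count=0: revealed 4 new [(3,0) (3,1) (4,0) (4,1)] -> total=4
Click 2 (3,0) count=1: revealed 0 new [(none)] -> total=4
Click 3 (4,2) count=2: revealed 1 new [(4,2)] -> total=5

Answer: .....
.....
.....
##...
###..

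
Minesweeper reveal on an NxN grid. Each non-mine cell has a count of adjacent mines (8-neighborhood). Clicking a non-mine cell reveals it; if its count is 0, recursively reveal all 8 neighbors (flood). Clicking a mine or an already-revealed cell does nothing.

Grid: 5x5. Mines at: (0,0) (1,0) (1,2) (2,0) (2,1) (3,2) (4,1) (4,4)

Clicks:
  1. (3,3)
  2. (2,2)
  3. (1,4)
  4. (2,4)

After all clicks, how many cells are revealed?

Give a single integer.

Click 1 (3,3) count=2: revealed 1 new [(3,3)] -> total=1
Click 2 (2,2) count=3: revealed 1 new [(2,2)] -> total=2
Click 3 (1,4) count=0: revealed 7 new [(0,3) (0,4) (1,3) (1,4) (2,3) (2,4) (3,4)] -> total=9
Click 4 (2,4) count=0: revealed 0 new [(none)] -> total=9

Answer: 9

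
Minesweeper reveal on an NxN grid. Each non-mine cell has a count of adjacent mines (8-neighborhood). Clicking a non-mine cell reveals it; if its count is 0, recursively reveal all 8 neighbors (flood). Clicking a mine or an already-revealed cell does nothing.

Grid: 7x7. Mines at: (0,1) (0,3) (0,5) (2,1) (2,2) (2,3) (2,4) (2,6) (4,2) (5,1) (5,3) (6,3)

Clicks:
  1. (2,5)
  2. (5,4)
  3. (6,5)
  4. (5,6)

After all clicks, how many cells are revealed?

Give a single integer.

Answer: 13

Derivation:
Click 1 (2,5) count=2: revealed 1 new [(2,5)] -> total=1
Click 2 (5,4) count=2: revealed 1 new [(5,4)] -> total=2
Click 3 (6,5) count=0: revealed 11 new [(3,4) (3,5) (3,6) (4,4) (4,5) (4,6) (5,5) (5,6) (6,4) (6,5) (6,6)] -> total=13
Click 4 (5,6) count=0: revealed 0 new [(none)] -> total=13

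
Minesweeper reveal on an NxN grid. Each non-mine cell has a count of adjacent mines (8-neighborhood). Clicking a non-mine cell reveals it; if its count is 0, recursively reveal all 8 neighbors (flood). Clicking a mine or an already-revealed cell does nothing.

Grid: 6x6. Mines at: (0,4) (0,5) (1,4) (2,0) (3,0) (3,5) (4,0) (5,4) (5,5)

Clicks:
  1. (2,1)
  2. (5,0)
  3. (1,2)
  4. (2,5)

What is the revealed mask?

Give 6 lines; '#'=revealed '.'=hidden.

Answer: ####..
####..
.#####
.####.
.####.
####..

Derivation:
Click 1 (2,1) count=2: revealed 1 new [(2,1)] -> total=1
Click 2 (5,0) count=1: revealed 1 new [(5,0)] -> total=2
Click 3 (1,2) count=0: revealed 22 new [(0,0) (0,1) (0,2) (0,3) (1,0) (1,1) (1,2) (1,3) (2,2) (2,3) (2,4) (3,1) (3,2) (3,3) (3,4) (4,1) (4,2) (4,3) (4,4) (5,1) (5,2) (5,3)] -> total=24
Click 4 (2,5) count=2: revealed 1 new [(2,5)] -> total=25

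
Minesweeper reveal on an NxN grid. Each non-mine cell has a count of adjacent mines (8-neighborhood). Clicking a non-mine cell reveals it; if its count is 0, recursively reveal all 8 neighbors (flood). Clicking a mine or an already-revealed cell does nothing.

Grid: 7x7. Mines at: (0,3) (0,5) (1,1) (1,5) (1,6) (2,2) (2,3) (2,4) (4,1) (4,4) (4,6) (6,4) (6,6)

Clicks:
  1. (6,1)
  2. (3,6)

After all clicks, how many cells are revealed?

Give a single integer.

Click 1 (6,1) count=0: revealed 8 new [(5,0) (5,1) (5,2) (5,3) (6,0) (6,1) (6,2) (6,3)] -> total=8
Click 2 (3,6) count=1: revealed 1 new [(3,6)] -> total=9

Answer: 9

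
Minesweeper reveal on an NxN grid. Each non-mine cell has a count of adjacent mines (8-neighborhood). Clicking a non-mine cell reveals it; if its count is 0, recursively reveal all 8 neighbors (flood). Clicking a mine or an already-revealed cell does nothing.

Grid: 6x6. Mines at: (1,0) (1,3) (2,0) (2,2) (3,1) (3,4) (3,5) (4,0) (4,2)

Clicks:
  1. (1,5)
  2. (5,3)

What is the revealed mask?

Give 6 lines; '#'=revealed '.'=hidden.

Click 1 (1,5) count=0: revealed 6 new [(0,4) (0,5) (1,4) (1,5) (2,4) (2,5)] -> total=6
Click 2 (5,3) count=1: revealed 1 new [(5,3)] -> total=7

Answer: ....##
....##
....##
......
......
...#..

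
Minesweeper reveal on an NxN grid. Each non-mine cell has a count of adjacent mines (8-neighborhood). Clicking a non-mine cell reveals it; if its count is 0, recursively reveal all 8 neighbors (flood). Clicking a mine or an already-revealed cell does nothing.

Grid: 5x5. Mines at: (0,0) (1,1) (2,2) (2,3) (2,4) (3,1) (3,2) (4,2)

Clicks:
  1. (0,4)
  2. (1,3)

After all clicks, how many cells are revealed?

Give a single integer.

Click 1 (0,4) count=0: revealed 6 new [(0,2) (0,3) (0,4) (1,2) (1,3) (1,4)] -> total=6
Click 2 (1,3) count=3: revealed 0 new [(none)] -> total=6

Answer: 6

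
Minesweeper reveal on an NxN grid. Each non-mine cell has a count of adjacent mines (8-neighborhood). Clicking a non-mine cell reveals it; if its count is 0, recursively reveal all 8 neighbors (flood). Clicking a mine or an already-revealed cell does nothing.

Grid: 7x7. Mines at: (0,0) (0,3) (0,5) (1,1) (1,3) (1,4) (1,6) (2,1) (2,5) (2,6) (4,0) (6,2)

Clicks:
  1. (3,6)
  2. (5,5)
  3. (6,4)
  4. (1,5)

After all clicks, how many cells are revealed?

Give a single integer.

Click 1 (3,6) count=2: revealed 1 new [(3,6)] -> total=1
Click 2 (5,5) count=0: revealed 24 new [(2,2) (2,3) (2,4) (3,1) (3,2) (3,3) (3,4) (3,5) (4,1) (4,2) (4,3) (4,4) (4,5) (4,6) (5,1) (5,2) (5,3) (5,4) (5,5) (5,6) (6,3) (6,4) (6,5) (6,6)] -> total=25
Click 3 (6,4) count=0: revealed 0 new [(none)] -> total=25
Click 4 (1,5) count=5: revealed 1 new [(1,5)] -> total=26

Answer: 26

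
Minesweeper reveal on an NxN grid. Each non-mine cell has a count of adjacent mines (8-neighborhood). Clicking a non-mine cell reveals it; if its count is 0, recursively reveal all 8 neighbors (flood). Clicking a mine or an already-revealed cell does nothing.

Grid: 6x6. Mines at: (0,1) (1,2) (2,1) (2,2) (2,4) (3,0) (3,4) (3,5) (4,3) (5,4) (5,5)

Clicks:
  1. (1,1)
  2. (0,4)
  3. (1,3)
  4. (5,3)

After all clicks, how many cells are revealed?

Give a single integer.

Answer: 8

Derivation:
Click 1 (1,1) count=4: revealed 1 new [(1,1)] -> total=1
Click 2 (0,4) count=0: revealed 6 new [(0,3) (0,4) (0,5) (1,3) (1,4) (1,5)] -> total=7
Click 3 (1,3) count=3: revealed 0 new [(none)] -> total=7
Click 4 (5,3) count=2: revealed 1 new [(5,3)] -> total=8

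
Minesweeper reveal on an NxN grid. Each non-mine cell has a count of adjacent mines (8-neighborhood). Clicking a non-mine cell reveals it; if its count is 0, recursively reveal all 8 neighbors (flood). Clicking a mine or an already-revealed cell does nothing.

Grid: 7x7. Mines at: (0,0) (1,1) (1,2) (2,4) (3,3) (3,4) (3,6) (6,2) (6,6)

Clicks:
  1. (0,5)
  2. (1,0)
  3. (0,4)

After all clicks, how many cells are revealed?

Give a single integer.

Answer: 11

Derivation:
Click 1 (0,5) count=0: revealed 10 new [(0,3) (0,4) (0,5) (0,6) (1,3) (1,4) (1,5) (1,6) (2,5) (2,6)] -> total=10
Click 2 (1,0) count=2: revealed 1 new [(1,0)] -> total=11
Click 3 (0,4) count=0: revealed 0 new [(none)] -> total=11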